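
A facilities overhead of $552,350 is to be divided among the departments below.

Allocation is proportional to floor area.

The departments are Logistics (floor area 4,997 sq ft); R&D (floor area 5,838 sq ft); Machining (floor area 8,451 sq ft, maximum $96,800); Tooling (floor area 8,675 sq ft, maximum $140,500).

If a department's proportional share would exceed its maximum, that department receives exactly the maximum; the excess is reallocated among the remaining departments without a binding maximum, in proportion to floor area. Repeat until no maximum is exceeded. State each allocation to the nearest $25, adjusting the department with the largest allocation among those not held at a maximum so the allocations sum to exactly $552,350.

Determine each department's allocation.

Floor area total: 27,961.
Pro-rata shares before constraints: Logistics 98,712.24; R&D 115,325.61; Machining 166,943.59; Tooling 171,368.56.
Held at cap: Machining ($96,800), Tooling ($140,500); residual $315,050 reallocated over remaining floor area 10,835.
Remaining shares: Logistics 145,298.09 → $145,300; R&D 169,751.91 → $169,750.

Logistics: $145,300 | R&D: $169,750 | Machining: $96,800 | Tooling: $140,500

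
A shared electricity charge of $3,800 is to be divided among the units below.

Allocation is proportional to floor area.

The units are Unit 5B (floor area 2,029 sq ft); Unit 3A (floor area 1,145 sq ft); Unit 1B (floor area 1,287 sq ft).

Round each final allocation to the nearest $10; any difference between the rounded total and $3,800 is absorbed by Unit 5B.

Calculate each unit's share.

Total floor area = 4,461.
Unrounded shares: Unit 5B 2,029/4,461 × $3,800 = 1,728.36; Unit 3A 1,145/4,461 × $3,800 = 975.34; Unit 1B 1,287/4,461 × $3,800 = 1,096.30.
After rounding ($10): Unit 5B $1,730; Unit 3A $980; Unit 1B $1,100. Sum = $3,810.
Difference $3,800 − $3,810 = −$10 applied to Unit 5B: Unit 5B becomes $1,720.

Unit 5B: $1,720; Unit 3A: $980; Unit 1B: $1,100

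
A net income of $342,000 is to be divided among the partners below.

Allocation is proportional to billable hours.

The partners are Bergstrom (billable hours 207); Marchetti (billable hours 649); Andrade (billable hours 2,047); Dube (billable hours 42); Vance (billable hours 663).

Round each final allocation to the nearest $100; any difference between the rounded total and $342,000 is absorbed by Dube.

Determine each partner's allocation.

Bergstrom: $19,600 | Marchetti: $61,500 | Andrade: $194,000 | Dube: $4,100 | Vance: $62,800

Billable hours total: 3,608.
Unrounded shares: Bergstrom 207/3,608 × $342,000 = 19,621.40; Marchetti 649/3,608 × $342,000 = 61,518.29; Andrade 2,047/3,608 × $342,000 = 194,033.81; Dube 42/3,608 × $342,000 = 3,981.15; Vance 663/3,608 × $342,000 = 62,845.34.
Rounded to nearest $100: Bergstrom $19,600; Marchetti $61,500; Andrade $194,000; Dube $4,000; Vance $62,800. Sum = $341,900.
Difference $342,000 − $341,900 = +$100 applied to Dube: Dube becomes $4,100.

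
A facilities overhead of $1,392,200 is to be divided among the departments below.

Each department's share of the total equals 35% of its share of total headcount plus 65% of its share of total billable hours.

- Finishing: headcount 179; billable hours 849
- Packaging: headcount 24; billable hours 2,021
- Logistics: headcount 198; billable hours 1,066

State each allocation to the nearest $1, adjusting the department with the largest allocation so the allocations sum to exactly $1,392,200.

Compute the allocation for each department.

Finishing: $412,704 | Packaging: $493,814 | Logistics: $485,682

Headcount total 401; billable hours total 3,936.
Combined weights (35% headcount + 65% billable hours): Finishing 0.2964; Packaging 0.3547; Logistics 0.3489.
Raw shares: Finishing 412,704.06; Packaging 493,813.58; Logistics 485,682.37.
At nearest $1: Finishing $412,704; Packaging $493,814; Logistics $485,682. Sum = $1,392,200.
No rounding difference to absorb.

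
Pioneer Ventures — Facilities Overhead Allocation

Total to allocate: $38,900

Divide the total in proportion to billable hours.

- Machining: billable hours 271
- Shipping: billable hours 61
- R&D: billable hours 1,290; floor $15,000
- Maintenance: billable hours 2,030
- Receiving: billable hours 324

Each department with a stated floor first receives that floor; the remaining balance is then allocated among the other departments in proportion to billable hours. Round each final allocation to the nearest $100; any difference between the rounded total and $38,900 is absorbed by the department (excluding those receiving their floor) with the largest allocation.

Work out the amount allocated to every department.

Fund the minimums — R&D $15,000. Balance $23,900.
Balance split over remaining billable hours 2,686: Machining 2,411.36 → $2,400; Shipping 542.78 → $500; Maintenance 18,062.92 → $18,100; Receiving 2,882.95 → $2,900.

Machining: $2,400; Shipping: $500; R&D: $15,000; Maintenance: $18,100; Receiving: $2,900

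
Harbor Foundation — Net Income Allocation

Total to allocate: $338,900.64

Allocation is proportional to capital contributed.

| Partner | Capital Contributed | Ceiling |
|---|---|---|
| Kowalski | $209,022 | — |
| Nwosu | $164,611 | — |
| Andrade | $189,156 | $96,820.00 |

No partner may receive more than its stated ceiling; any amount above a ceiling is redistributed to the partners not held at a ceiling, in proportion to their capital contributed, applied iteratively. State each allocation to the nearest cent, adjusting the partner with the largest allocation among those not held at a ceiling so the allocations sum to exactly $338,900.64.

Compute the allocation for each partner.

Kowalski: $135,427.49 | Nwosu: $106,653.15 | Andrade: $96,820.00

Combined capital contributed = 562,789.
Proportional shares (ignoring caps): Kowalski 125,869.0017; Nwosu 99,125.5573; Andrade 113,906.0811.
Capped: Andrade ($96,820.00); remaining pool $242,080.64 reallocated over remaining capital contributed 373,633.
Redistributed shares: Kowalski 135,427.4904 → $135,427.49; Nwosu 106,653.1496 → $106,653.15.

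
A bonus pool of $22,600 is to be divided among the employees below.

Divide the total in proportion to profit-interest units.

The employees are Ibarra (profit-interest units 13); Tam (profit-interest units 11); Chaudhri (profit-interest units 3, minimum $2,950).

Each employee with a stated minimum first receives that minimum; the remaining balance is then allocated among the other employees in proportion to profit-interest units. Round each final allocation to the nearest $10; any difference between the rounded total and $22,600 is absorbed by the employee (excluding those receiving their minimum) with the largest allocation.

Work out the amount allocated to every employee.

Minimums first: Chaudhri $2,950. Residual $19,650.
Residual split over remaining profit-interest units 24: Ibarra 10,643.75 → $10,640; Tam 9,006.25 → $9,010.

Ibarra: $10,640 · Tam: $9,010 · Chaudhri: $2,950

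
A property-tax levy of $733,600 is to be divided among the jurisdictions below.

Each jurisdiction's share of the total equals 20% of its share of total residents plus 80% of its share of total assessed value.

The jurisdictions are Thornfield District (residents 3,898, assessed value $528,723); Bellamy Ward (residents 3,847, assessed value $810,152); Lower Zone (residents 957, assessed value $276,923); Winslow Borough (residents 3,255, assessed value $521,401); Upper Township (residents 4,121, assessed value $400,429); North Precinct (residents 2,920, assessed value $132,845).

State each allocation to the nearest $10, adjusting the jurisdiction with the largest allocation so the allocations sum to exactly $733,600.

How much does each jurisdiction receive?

Thornfield District: $146,300 · Bellamy Ward: $207,750 · Lower Zone: $68,250 · Winslow Borough: $139,720 · Upper Township: $119,830 · North Precinct: $51,750

Residents total 18,998; assessed value total 2,670,473.
Combined weights (20% residents + 80% assessed value): Thornfield District 0.1994; Bellamy Ward 0.2832; Lower Zone 0.0930; Winslow Borough 0.1905; Upper Township 0.1633; North Precinct 0.0705.
Pro-rata amounts: Thornfield District 146,299.44; Bellamy Ward 207,754.18; Lower Zone 68,249.18; Winslow Borough 139,724.47; Upper Township 119,826.95; North Precinct 51,745.78.
At nearest $10: Thornfield District $146,300; Bellamy Ward $207,750; Lower Zone $68,250; Winslow Borough $139,720; Upper Township $119,830; North Precinct $51,750. Sum = $733,600.
Sum already equals the total — no adjustment.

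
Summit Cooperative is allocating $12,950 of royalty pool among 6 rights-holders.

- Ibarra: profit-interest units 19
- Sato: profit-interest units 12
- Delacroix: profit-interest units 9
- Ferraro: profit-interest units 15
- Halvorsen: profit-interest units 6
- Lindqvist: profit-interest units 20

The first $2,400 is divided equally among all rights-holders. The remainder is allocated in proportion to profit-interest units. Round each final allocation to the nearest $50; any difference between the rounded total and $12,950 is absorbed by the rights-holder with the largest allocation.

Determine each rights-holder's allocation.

Equal tier: $2,400 ÷ 6 = $400 apiece.
Remainder $10,550 by profit-interest units (total 81): Ibarra 2,474.69 → $2,450; Sato 1,562.96 → $1,550; Delacroix 1,172.22 → $1,150; Ferraro 1,953.70 → $1,950; Halvorsen 781.48 → $800; Lindqvist 2,604.94 → $2,600.
Rounding difference +$50 on remainder applied to Lindqvist.
Totals: Ibarra $400 + $2,450 = $2,850; Sato $400 + $1,550 = $1,950; Delacroix $400 + $1,150 = $1,550; Ferraro $400 + $1,950 = $2,350; Halvorsen $400 + $800 = $1,200; Lindqvist $400 + $2,650 = $3,050.

Ibarra: $2,850 · Sato: $1,950 · Delacroix: $1,550 · Ferraro: $2,350 · Halvorsen: $1,200 · Lindqvist: $3,050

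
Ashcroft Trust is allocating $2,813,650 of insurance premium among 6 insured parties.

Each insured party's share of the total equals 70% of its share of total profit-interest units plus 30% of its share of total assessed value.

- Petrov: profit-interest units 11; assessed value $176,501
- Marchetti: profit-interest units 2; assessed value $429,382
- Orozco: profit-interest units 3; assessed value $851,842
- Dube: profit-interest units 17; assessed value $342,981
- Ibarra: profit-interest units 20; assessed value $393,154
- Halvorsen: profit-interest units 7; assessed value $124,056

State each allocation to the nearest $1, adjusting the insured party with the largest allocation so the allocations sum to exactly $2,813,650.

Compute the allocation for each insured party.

Petrov: $425,360 | Marchetti: $222,016 | Orozco: $408,686 | Dube: $682,941 | Ibarra: $799,689 | Halvorsen: $274,958

Profit-interest units total 60; assessed value total 2,317,916.
Combined weights (70% profit-interest units + 30% assessed value): Petrov 0.1512; Marchetti 0.0789; Orozco 0.1453; Dube 0.2427; Ibarra 0.2842; Halvorsen 0.0977.
Pro-rata amounts: Petrov 425,359.89; Marchetti 222,016.08; Orozco 408,685.53; Dube 682,940.95; Ibarra 799,689.75; Halvorsen 274,957.79.
Rounded to nearest $1: Petrov $425,360; Marchetti $222,016; Orozco $408,686; Dube $682,941; Ibarra $799,690; Halvorsen $274,958. Sum = $2,813,651.
Difference $2,813,650 − $2,813,651 = −$1 applied to largest allocation (Ibarra): Ibarra becomes $799,689.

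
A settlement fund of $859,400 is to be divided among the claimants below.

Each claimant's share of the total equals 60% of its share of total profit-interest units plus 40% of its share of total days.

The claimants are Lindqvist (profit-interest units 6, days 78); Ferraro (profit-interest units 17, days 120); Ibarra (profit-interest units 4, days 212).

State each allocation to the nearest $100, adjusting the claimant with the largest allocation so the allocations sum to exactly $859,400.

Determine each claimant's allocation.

Profit-interest units total 27; days total 410.
Combined weights (60% profit-interest units + 40% days): Lindqvist 0.2094; Ferraro 0.4949; Ibarra 0.2957.
Raw shares: Lindqvist 179,984.91; Ferraro 425,274.91; Ibarra 254,140.18.
After rounding ($100): Lindqvist $180,000; Ferraro $425,300; Ibarra $254,100. Sum = $859,400.
Sum already equals the total — no adjustment.

Lindqvist: $180,000; Ferraro: $425,300; Ibarra: $254,100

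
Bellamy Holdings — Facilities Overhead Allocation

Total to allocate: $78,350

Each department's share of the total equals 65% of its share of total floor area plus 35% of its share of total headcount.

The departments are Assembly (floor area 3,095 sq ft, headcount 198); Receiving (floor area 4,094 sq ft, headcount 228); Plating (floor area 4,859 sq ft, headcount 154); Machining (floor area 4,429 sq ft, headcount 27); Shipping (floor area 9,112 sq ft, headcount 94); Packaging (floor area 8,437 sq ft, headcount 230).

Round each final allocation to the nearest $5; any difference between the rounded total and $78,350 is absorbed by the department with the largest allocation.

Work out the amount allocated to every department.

Assembly: $10,465 · Receiving: $12,845 · Plating: $11,810 · Machining: $7,425 · Shipping: $16,405 · Packaging: $19,400

Totals — floor area 34,026, headcount 931.
Combined weights (65% floor area + 35% headcount): Assembly 0.1336; Receiving 0.1639; Plating 0.1507; Machining 0.0948; Shipping 0.2094; Packaging 0.2476.
Proportional shares: Assembly 10,464.43; Receiving 12,843.30; Plating 11,808.63; Machining 7,424.27; Shipping 16,406.90; Packaging 19,402.48.
At nearest $5: Assembly $10,465; Receiving $12,845; Plating $11,810; Machining $7,425; Shipping $16,405; Packaging $19,400. Sum = $78,350.
No rounding difference to absorb.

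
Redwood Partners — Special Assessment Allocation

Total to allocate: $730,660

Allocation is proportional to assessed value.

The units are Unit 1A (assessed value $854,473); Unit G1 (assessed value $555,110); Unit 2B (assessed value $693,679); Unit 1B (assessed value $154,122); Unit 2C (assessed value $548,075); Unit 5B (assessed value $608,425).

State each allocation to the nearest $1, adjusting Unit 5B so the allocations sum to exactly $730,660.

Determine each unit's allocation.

Total assessed value = 3,413,884.
Raw shares: Unit 1A 854,473/3,413,884 × $730,660 = 182,879.45; Unit G1 555,110/3,413,884 × $730,660 = 118,807.98; Unit 2B 693,679/3,413,884 × $730,660 = 148,465.35; Unit 1B 154,122/3,413,884 × $730,660 = 32,986.12; Unit 2C 548,075/3,413,884 × $730,660 = 117,302.31; Unit 5B 608,425/3,413,884 × $730,660 = 130,218.78.
Rounded to nearest $1: Unit 1A $182,879; Unit G1 $118,808; Unit 2B $148,465; Unit 1B $32,986; Unit 2C $117,302; Unit 5B $130,219. Sum = $730,659.
Difference $730,660 − $730,659 = +$1 applied to Unit 5B: Unit 5B becomes $130,220.

Unit 1A: $182,879 | Unit G1: $118,808 | Unit 2B: $148,465 | Unit 1B: $32,986 | Unit 2C: $117,302 | Unit 5B: $130,220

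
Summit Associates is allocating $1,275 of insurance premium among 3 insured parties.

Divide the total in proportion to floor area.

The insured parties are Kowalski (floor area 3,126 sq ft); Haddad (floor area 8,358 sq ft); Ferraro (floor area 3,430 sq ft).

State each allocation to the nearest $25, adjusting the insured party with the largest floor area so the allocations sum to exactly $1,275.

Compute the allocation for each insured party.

Kowalski: $275 · Haddad: $700 · Ferraro: $300

Sum of floor area: 14,914.
Proportional shares: Kowalski 3,126/14,914 × $1,275 = 267.24; Haddad 8,358/14,914 × $1,275 = 714.53; Ferraro 3,430/14,914 × $1,275 = 293.23.
After rounding ($25): Kowalski $275; Haddad $725; Ferraro $300. Sum = $1,300.
Difference $1,275 − $1,300 = −$25 applied to largest floor area (Haddad): Haddad becomes $700.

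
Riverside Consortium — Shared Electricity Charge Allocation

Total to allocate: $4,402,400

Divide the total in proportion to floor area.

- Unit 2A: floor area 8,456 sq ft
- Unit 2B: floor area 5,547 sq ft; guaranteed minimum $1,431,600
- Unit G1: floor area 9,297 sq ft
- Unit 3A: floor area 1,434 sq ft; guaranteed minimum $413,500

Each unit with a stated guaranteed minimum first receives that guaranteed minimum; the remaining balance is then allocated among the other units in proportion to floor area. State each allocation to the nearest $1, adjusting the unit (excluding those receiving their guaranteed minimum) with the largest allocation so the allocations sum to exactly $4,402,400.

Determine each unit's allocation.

Unit 2A: $1,218,077 | Unit 2B: $1,431,600 | Unit G1: $1,339,223 | Unit 3A: $413,500

Minimums first: Unit 2B $1,431,600; Unit 3A $413,500. Remaining pool $2,557,300.
Remaining pool split over remaining floor area 17,753: Unit 2A 1,218,077.44 → $1,218,077; Unit G1 1,339,222.56 → $1,339,223.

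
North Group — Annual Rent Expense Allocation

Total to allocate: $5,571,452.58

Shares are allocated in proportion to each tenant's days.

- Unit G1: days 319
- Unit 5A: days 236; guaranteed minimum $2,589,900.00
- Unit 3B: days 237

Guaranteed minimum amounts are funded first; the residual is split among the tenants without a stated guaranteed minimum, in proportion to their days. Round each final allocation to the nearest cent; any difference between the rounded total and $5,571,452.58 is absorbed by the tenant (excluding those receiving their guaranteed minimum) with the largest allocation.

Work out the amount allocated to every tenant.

Unit G1: $1,710,638.98; Unit 5A: $2,589,900.00; Unit 3B: $1,270,913.60

Guaranteed amounts: Unit 5A $2,589,900.00. Residual $2,981,552.58.
Residual split over remaining days 556: Unit G1 1,710,638.9803 → $1,710,638.98; Unit 3B 1,270,913.5997 → $1,270,913.60.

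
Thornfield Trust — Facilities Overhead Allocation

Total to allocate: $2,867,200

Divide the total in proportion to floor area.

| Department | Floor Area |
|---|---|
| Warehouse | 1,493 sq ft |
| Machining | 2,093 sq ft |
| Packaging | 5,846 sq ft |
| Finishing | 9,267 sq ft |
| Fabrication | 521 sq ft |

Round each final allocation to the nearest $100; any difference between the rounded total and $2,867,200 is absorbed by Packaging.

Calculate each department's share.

Combined floor area = 19,220.
Raw shares: Warehouse 1,493/19,220 × $2,867,200 = 222,722.66; Machining 2,093/19,220 × $2,867,200 = 312,229.43; Packaging 5,846/19,220 × $2,867,200 = 872,094.24; Finishing 9,267/19,220 × $2,867,200 = 1,382,431.97; Fabrication 521/19,220 × $2,867,200 = 77,721.71.
At nearest $100: Warehouse $222,700; Machining $312,200; Packaging $872,100; Finishing $1,382,400; Fabrication $77,700. Sum = $2,867,100.
Difference $2,867,200 − $2,867,100 = +$100 applied to Packaging: Packaging becomes $872,200.

Warehouse: $222,700 · Machining: $312,200 · Packaging: $872,200 · Finishing: $1,382,400 · Fabrication: $77,700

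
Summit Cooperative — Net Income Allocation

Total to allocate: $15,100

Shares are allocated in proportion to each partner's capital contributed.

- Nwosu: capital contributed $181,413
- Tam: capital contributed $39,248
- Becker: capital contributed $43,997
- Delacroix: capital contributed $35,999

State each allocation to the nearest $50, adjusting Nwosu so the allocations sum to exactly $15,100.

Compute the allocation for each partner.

Total capital contributed = 300,657.
Proportional shares: Nwosu 181,413/300,657 × $15,100 = 9,111.17; Tam 39,248/300,657 × $15,100 = 1,971.17; Becker 43,997/300,657 × $15,100 = 2,209.68; Delacroix 35,999/300,657 × $15,100 = 1,807.99.
Rounded to nearest $50: Nwosu $9,100; Tam $1,950; Becker $2,200; Delacroix $1,800. Sum = $15,050.
Difference $15,100 − $15,050 = +$50 applied to Nwosu: Nwosu becomes $9,150.

Nwosu: $9,150 | Tam: $1,950 | Becker: $2,200 | Delacroix: $1,800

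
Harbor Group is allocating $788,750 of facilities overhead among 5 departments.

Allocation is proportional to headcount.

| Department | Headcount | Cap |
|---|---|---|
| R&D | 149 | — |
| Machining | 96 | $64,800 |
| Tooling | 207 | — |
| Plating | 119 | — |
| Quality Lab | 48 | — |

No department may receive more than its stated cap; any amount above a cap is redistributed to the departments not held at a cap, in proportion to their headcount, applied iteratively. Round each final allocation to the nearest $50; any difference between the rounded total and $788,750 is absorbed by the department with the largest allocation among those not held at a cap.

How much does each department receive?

Headcount total: 619.
Proportional shares (ignoring caps): R&D 189,860.66; Machining 122,326.33; Tooling 263,766.16; Plating 151,633.68; Quality Lab 61,163.17.
Held at cap: Machining ($64,800); balance $723,950 reallocated over remaining headcount 523.
Redistributed shares: R&D 206,249.62 → $206,250; Tooling 286,534.70 → $286,550; Plating 164,722.85 → $164,700; Quality Lab 66,442.83 → $66,450.

R&D: $206,250 | Machining: $64,800 | Tooling: $286,550 | Plating: $164,700 | Quality Lab: $66,450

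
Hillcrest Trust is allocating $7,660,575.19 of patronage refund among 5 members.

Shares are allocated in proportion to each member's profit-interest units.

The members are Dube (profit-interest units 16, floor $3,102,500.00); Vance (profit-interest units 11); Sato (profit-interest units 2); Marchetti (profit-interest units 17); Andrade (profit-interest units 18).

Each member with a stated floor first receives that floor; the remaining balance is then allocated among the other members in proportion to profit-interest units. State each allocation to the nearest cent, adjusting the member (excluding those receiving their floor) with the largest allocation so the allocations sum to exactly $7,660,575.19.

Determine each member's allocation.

Dube: $3,102,500.00 | Vance: $1,044,558.90 | Sato: $189,919.80 | Marchetti: $1,614,318.30 | Andrade: $1,709,278.19

Minimums first: Dube $3,102,500.00. Remaining pool $4,558,075.19.
Remaining pool split over remaining profit-interest units 48: Vance 1,044,558.8977 → $1,044,558.90; Sato 189,919.7996 → $189,919.80; Marchetti 1,614,318.2965 → $1,614,318.30; Andrade 1,709,278.1963 → $1,709,278.20.
Rounding difference −$0.01 applied to Andrade → $1,709,278.19.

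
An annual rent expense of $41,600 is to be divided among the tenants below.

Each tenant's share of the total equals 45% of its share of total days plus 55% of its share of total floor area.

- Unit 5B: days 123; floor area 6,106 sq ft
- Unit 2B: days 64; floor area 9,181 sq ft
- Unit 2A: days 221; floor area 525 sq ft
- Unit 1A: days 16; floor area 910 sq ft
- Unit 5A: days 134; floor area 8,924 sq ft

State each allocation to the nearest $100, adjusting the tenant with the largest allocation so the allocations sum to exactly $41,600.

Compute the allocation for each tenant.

Unit 5B: $9,600 · Unit 2B: $10,300 · Unit 2A: $7,900 · Unit 1A: $1,300 · Unit 5A: $12,500

Days total 558; floor area total 25,646.
Combined weights (45% days + 55% floor area): Unit 5B 0.2301; Unit 2B 0.2485; Unit 2A 0.1895; Unit 1A 0.0324; Unit 5A 0.2994.
Unrounded shares: Unit 5B 9,573.90; Unit 2B 10,337.90; Unit 2A 7,882.57; Unit 1A 1,348.63; Unit 5A 12,457.00.
Rounded to nearest $100: Unit 5B $9,600; Unit 2B $10,300; Unit 2A $7,900; Unit 1A $1,300; Unit 5A $12,500. Sum = $41,600.
Rounded total matches; no reconciliation needed.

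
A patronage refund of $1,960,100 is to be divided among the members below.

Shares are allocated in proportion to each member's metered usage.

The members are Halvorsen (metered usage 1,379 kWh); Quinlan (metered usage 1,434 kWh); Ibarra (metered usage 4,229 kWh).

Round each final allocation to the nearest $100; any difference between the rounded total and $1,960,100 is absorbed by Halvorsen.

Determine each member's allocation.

Halvorsen: $383,900 · Quinlan: $399,100 · Ibarra: $1,177,100

Combined metered usage = 7,042.
Proportional shares: Halvorsen 1,379/7,042 × $1,960,100 = 383,836.68; Quinlan 1,434/7,042 × $1,960,100 = 399,145.61; Ibarra 4,229/7,042 × $1,960,100 = 1,177,117.71.
At nearest $100: Halvorsen $383,800; Quinlan $399,100; Ibarra $1,177,100. Sum = $1,960,000.
Difference $1,960,100 − $1,960,000 = +$100 applied to Halvorsen: Halvorsen becomes $383,900.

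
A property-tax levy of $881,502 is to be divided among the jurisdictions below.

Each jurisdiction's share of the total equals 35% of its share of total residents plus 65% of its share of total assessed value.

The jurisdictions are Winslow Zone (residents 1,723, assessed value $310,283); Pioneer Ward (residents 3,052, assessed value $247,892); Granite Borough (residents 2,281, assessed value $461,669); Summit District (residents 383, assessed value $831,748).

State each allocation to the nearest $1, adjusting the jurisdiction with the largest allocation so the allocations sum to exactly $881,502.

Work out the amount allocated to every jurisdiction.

Totals — residents 7,439, assessed value 1,851,592.
Composite weights (35% residents + 65% assessed value): Winslow Zone 0.1900; Pioneer Ward 0.2306; Granite Borough 0.2694; Summit District 0.3100.
Proportional shares: Winslow Zone 167,477.11; Pioneer Ward 203,289.23; Granite Borough 237,466.14; Summit District 273,269.51.
Rounded to nearest $1: Winslow Zone $167,477; Pioneer Ward $203,289; Granite Borough $237,466; Summit District $273,270. Sum = $881,502.
Sum already equals the total — no adjustment.

Winslow Zone: $167,477 | Pioneer Ward: $203,289 | Granite Borough: $237,466 | Summit District: $273,270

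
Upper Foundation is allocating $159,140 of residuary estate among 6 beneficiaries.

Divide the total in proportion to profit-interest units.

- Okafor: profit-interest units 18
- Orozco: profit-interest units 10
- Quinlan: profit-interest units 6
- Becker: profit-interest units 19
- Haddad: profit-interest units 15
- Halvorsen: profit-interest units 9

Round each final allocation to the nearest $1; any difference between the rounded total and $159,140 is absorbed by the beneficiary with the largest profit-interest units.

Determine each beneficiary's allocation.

Total profit-interest units = 77.
Unrounded shares: Okafor 18/77 × $159,140 = 37,201.56; Orozco 10/77 × $159,140 = 20,667.53; Quinlan 6/77 × $159,140 = 12,400.52; Becker 19/77 × $159,140 = 39,268.31; Haddad 15/77 × $159,140 = 31,001.30; Halvorsen 9/77 × $159,140 = 18,600.78.
At nearest $1: Okafor $37,202; Orozco $20,668; Quinlan $12,401; Becker $39,268; Haddad $31,001; Halvorsen $18,601. Sum = $159,141.
Difference $159,140 − $159,141 = −$1 applied to largest profit-interest units (Becker): Becker becomes $39,267.

Okafor: $37,202 · Orozco: $20,668 · Quinlan: $12,401 · Becker: $39,267 · Haddad: $31,001 · Halvorsen: $18,601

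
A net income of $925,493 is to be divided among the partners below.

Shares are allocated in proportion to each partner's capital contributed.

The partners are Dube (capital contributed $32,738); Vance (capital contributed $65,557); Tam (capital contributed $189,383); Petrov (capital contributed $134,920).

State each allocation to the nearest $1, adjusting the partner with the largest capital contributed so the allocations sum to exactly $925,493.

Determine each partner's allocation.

Dube: $71,696; Vance: $143,570; Tam: $414,751; Petrov: $295,476

Combined capital contributed = 32,738 + 65,557 + 189,383 + 134,920 = 422,598.
Pro-rata amounts: Dube 71,696.48; Vance 143,570.35; Tam 414,750.28; Petrov 295,475.88.
At nearest $1: Dube $71,696; Vance $143,570; Tam $414,750; Petrov $295,476. Sum = $925,492.
Difference $925,493 − $925,492 = +$1 applied to largest capital contributed (Tam): Tam becomes $414,751.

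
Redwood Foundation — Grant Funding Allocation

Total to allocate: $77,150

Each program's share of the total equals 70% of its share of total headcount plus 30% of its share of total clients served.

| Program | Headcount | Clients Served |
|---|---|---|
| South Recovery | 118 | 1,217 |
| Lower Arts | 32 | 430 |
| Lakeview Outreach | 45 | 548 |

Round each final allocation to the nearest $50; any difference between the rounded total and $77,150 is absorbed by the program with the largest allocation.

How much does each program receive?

Totals — headcount 195, clients served 2,195.
Blended shares (70% headcount + 30% clients served): South Recovery 0.5899; Lower Arts 0.1736; Lakeview Outreach 0.2364.
Unrounded shares: South Recovery 45,512.51; Lower Arts 13,396.46; Lakeview Outreach 18,241.03.
At nearest $50: South Recovery $45,500; Lower Arts $13,400; Lakeview Outreach $18,250. Sum = $77,150.
No rounding difference to absorb.

South Recovery: $45,500 | Lower Arts: $13,400 | Lakeview Outreach: $18,250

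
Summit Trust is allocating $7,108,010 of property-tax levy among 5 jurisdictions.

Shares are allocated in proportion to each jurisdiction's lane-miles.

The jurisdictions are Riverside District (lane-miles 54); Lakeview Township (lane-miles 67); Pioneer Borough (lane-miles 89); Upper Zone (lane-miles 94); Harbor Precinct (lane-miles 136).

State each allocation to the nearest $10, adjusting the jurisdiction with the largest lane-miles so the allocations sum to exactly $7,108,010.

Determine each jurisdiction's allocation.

Total lane-miles = 440.
Pro-rata amounts: Riverside District 54/440 × $7,108,010 = 872,346.68; Lakeview Township 67/440 × $7,108,010 = 1,082,356.07; Pioneer Borough 89/440 × $7,108,010 = 1,437,756.57; Upper Zone 94/440 × $7,108,010 = 1,518,529.41; Harbor Precinct 136/440 × $7,108,010 = 2,197,021.27.
At nearest $10: Riverside District $872,350; Lakeview Township $1,082,360; Pioneer Borough $1,437,760; Upper Zone $1,518,530; Harbor Precinct $2,197,020. Sum = $7,108,020.
Difference $7,108,010 − $7,108,020 = −$10 applied to largest lane-miles (Harbor Precinct): Harbor Precinct becomes $2,197,010.

Riverside District: $872,350; Lakeview Township: $1,082,360; Pioneer Borough: $1,437,760; Upper Zone: $1,518,530; Harbor Precinct: $2,197,010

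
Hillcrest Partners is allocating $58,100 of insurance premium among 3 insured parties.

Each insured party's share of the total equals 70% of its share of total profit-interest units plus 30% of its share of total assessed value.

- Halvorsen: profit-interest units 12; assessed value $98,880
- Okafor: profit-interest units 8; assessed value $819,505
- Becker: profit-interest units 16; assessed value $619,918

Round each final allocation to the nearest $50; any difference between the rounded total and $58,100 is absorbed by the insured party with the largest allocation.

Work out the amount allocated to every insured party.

Totals — profit-interest units 36, assessed value 1,538,303.
Blended shares (70% profit-interest units + 30% assessed value): Halvorsen 0.2526; Okafor 0.3154; Becker 0.4320.
Pro-rata amounts: Halvorsen 14,677.04; Okafor 18,323.32; Becker 25,099.64.
At nearest $50: Halvorsen $14,700; Okafor $18,300; Becker $25,100. Sum = $58,100.
Sum already equals the total — no adjustment.

Halvorsen: $14,700 · Okafor: $18,300 · Becker: $25,100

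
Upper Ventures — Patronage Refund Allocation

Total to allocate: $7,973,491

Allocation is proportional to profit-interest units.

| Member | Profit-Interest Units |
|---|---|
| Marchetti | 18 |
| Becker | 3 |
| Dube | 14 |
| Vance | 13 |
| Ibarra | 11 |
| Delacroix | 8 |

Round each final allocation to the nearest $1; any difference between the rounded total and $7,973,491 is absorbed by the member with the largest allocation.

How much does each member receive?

Total profit-interest units = 67.
Proportional shares: Marchetti 18/67 × $7,973,491 = 2,142,131.91; Becker 3/67 × $7,973,491 = 357,021.99; Dube 14/67 × $7,973,491 = 1,666,102.60; Vance 13/67 × $7,973,491 = 1,547,095.27; Ibarra 11/67 × $7,973,491 = 1,309,080.61; Delacroix 8/67 × $7,973,491 = 952,058.63.
Rounded to nearest $1: Marchetti $2,142,132; Becker $357,022; Dube $1,666,103; Vance $1,547,095; Ibarra $1,309,081; Delacroix $952,059. Sum = $7,973,492.
Difference $7,973,491 − $7,973,492 = −$1 applied to largest allocation (Marchetti): Marchetti becomes $2,142,131.

Marchetti: $2,142,131 · Becker: $357,022 · Dube: $1,666,103 · Vance: $1,547,095 · Ibarra: $1,309,081 · Delacroix: $952,059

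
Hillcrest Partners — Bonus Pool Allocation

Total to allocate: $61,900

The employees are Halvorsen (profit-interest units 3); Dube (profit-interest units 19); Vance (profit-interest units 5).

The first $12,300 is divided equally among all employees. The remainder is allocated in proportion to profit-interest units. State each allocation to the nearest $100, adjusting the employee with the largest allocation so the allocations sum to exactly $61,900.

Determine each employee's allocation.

Halvorsen: $9,600 | Dube: $39,000 | Vance: $13,300

First tranche $12,300 split equally: $4,100 each.
Remainder $49,600 by profit-interest units (total 27): Halvorsen 5,511.11 → $5,500; Dube 34,903.70 → $34,900; Vance 9,185.19 → $9,200.
Totals: Halvorsen $4,100 + $5,500 = $9,600; Dube $4,100 + $34,900 = $39,000; Vance $4,100 + $9,200 = $13,300.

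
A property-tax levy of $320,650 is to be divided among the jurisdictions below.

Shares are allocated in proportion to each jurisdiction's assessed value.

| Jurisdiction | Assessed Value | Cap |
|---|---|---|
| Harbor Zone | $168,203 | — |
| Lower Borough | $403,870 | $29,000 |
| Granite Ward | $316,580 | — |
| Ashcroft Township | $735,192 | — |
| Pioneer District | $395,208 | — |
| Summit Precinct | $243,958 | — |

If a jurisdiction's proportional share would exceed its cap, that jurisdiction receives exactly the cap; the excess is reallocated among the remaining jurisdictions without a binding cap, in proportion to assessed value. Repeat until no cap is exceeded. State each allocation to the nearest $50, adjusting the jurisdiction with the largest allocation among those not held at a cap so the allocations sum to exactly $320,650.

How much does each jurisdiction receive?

Combined assessed value = 2,263,011.
Unconstrained shares: Harbor Zone 23,832.98; Lower Borough 57,225.05; Granite Ward 44,856.78; Ashcroft Township 104,170.64; Pioneer District 55,997.72; Summit Precinct 34,566.84.
Cap binds for Lower Borough ($29,000); balance $291,650 reallocated over remaining assessed value 1,859,141.
Remaining shares: Harbor Zone 26,386.60 → $26,400; Granite Ward 49,663.02 → $49,650; Ashcroft Township 115,332.16 → $115,350; Pioneer District 61,997.67 → $62,000; Summit Precinct 38,270.55 → $38,250.

Harbor Zone: $26,400; Lower Borough: $29,000; Granite Ward: $49,650; Ashcroft Township: $115,350; Pioneer District: $62,000; Summit Precinct: $38,250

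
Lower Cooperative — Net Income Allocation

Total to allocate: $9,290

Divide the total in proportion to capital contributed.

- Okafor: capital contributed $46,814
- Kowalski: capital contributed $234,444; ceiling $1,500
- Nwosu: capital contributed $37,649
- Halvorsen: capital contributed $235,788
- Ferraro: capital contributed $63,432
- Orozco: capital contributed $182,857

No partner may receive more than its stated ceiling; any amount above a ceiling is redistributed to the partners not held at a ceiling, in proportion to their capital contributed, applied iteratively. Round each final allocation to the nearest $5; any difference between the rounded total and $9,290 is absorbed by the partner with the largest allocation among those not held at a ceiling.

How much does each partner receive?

Capital contributed total: 800,984.
Pro-rata shares before constraints: Okafor 542.96; Kowalski 2,719.14; Nwosu 436.66; Halvorsen 2,734.72; Ferraro 735.70; Orozco 2,120.82.
Capped: Kowalski ($1,500); balance $7,790 reallocated over remaining capital contributed 566,540.
Remaining shares: Okafor 643.70 → $645; Nwosu 517.68 → $520; Halvorsen 3,242.12 → $3,240; Ferraro 872.20 → $870; Orozco 2,514.31 → $2,515.

Okafor: $645; Kowalski: $1,500; Nwosu: $520; Halvorsen: $3,240; Ferraro: $870; Orozco: $2,515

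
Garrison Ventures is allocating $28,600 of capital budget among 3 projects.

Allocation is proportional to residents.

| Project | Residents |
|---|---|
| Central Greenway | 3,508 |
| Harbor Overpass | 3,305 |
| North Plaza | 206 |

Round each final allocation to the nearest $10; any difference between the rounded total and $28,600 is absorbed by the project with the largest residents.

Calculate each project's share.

Combined residents = 3,508 + 3,305 + 206 = 7,019.
Pro-rata amounts: Central Greenway 14,293.89; Harbor Overpass 13,466.73; North Plaza 839.38.
Rounded to nearest $10: Central Greenway $14,290; Harbor Overpass $13,470; North Plaza $840. Sum = $28,600.
Rounded total matches; no reconciliation needed.

Central Greenway: $14,290 | Harbor Overpass: $13,470 | North Plaza: $840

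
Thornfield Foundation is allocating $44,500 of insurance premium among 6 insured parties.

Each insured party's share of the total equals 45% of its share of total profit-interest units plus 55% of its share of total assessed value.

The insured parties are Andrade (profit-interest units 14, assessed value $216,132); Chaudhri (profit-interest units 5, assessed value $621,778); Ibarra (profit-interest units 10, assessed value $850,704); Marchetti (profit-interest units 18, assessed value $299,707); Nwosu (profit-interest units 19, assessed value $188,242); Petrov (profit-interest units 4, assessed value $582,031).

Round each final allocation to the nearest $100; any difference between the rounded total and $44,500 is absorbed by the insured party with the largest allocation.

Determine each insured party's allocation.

Totals — profit-interest units 70, assessed value 2,758,594.
Blended shares (45% profit-interest units + 55% assessed value): Andrade 0.1331; Chaudhri 0.1561; Ibarra 0.2339; Marchetti 0.1755; Nwosu 0.1597; Petrov 0.1418.
Proportional shares: Andrade 5,922.58; Chaudhri 6,946.94; Ibarra 10,408.39; Marchetti 7,808.37; Nwosu 7,105.49; Petrov 6,308.22.
At nearest $100: Andrade $5,900; Chaudhri $6,900; Ibarra $10,400; Marchetti $7,800; Nwosu $7,100; Petrov $6,300. Sum = $44,400.
Difference $44,500 − $44,400 = +$100 applied to largest allocation (Ibarra): Ibarra becomes $10,500.

Andrade: $5,900; Chaudhri: $6,900; Ibarra: $10,500; Marchetti: $7,800; Nwosu: $7,100; Petrov: $6,300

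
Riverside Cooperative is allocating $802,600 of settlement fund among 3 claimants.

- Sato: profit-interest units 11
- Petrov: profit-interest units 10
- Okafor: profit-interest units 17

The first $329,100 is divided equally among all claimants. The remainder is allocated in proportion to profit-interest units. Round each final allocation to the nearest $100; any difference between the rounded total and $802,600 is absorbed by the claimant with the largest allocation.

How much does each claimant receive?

Equal tier: $329,100 ÷ 3 = $109,700 apiece.
Remainder $473,500 by profit-interest units (total 38): Sato 137,065.79 → $137,100; Petrov 124,605.26 → $124,600; Okafor 211,828.95 → $211,800.
Totals: Sato $109,700 + $137,100 = $246,800; Petrov $109,700 + $124,600 = $234,300; Okafor $109,700 + $211,800 = $321,500.

Sato: $246,800 | Petrov: $234,300 | Okafor: $321,500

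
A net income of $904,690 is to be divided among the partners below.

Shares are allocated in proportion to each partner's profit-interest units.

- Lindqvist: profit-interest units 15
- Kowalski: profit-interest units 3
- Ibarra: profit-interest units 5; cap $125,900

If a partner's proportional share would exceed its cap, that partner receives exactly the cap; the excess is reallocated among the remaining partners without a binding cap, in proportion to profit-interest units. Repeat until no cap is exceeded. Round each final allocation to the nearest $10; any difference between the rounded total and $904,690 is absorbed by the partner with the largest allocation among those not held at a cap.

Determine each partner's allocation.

Lindqvist: $648,990; Kowalski: $129,800; Ibarra: $125,900

Total profit-interest units = 23.
Unconstrained shares: Lindqvist 590,015.22; Kowalski 118,003.04; Ibarra 196,671.74.
Capped: Ibarra ($125,900); remaining pool $778,790 reallocated over remaining profit-interest units 18.
Shares after redistribution: Lindqvist 648,991.67 → $648,990; Kowalski 129,798.33 → $129,800.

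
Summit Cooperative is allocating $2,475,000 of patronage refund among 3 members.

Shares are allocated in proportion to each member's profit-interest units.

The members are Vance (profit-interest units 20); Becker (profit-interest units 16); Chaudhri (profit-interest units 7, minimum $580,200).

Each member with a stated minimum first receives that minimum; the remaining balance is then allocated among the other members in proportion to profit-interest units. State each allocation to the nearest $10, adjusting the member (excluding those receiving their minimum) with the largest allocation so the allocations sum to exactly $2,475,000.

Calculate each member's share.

Vance: $1,052,670 · Becker: $842,130 · Chaudhri: $580,200

Minimums first: Chaudhri $580,200. Residual $1,894,800.
Residual split over remaining profit-interest units 36: Vance 1,052,666.67 → $1,052,670; Becker 842,133.33 → $842,130.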